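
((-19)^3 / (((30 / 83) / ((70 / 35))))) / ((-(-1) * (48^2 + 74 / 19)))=-10816643 / 657750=-16.44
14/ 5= 2.80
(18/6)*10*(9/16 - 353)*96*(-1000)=1015020000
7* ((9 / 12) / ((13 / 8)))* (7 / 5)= 294 / 65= 4.52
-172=-172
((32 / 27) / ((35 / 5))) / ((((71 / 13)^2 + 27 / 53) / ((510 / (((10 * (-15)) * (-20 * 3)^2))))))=-152269 / 28888933500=-0.00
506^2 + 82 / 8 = 1024185 / 4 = 256046.25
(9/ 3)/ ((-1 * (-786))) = 1/ 262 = 0.00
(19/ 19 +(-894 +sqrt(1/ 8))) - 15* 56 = -1733 +sqrt(2)/ 4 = -1732.65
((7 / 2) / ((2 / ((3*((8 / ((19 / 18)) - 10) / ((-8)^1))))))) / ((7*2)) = 69 / 608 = 0.11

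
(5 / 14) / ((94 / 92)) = 115 / 329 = 0.35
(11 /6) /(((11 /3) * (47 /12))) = 6 /47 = 0.13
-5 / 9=-0.56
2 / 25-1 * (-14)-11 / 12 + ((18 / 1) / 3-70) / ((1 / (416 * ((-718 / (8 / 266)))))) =635608077.16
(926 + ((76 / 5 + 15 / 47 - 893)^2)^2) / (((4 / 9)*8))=8136442407868715882007 / 48796810000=166741276896.35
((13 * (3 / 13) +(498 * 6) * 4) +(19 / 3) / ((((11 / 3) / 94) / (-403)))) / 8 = -588253 / 88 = -6684.69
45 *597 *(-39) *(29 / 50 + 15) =-163237113 / 10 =-16323711.30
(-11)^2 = 121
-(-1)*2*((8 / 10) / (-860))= -2 / 1075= -0.00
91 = 91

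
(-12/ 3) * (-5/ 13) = 20/ 13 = 1.54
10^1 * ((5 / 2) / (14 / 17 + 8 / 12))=16.78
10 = 10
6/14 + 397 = 2782/7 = 397.43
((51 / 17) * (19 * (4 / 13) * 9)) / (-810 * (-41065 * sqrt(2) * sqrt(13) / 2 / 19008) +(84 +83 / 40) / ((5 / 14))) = 0.03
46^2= 2116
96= 96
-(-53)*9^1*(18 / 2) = 4293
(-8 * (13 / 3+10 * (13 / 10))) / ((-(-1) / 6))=-832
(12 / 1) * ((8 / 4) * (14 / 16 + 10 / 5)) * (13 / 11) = 897 / 11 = 81.55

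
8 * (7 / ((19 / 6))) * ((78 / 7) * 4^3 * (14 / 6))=559104 / 19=29426.53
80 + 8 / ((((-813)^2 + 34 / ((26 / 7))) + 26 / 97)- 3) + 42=101685790942 / 833490007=122.00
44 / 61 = 0.72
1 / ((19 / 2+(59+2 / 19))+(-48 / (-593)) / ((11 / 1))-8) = 247874 / 15024293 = 0.02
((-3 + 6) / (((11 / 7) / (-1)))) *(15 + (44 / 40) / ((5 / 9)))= -17829 / 550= -32.42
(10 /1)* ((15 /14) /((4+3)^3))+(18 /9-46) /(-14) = 3.17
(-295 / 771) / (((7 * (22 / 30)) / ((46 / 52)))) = -33925 / 514514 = -0.07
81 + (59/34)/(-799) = 2200387/27166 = 81.00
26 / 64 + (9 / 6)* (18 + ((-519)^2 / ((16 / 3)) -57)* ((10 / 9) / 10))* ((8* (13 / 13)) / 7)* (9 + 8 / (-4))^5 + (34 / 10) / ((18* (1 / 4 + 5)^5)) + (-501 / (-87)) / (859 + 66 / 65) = 1544704403751426920587517 / 9534030580841760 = 162020080.66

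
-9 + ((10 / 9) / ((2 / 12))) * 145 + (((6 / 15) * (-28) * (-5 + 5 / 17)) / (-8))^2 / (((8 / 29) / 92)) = 13380569 / 867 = 15433.18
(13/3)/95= 13/285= 0.05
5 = 5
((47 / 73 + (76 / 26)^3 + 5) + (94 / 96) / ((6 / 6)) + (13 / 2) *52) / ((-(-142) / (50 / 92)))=71131965275 / 50285217216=1.41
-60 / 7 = -8.57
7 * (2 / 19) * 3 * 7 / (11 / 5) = 1470 / 209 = 7.03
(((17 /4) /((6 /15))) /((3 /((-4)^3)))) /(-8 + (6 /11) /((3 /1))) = 3740 /129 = 28.99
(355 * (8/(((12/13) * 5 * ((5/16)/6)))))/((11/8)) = 472576/55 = 8592.29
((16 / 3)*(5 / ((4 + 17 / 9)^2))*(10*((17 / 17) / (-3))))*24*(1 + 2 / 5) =-241920 / 2809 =-86.12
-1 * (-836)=836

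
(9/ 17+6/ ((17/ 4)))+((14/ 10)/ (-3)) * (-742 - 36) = 93077/ 255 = 365.01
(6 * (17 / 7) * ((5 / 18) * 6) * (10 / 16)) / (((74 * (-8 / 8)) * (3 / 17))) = -7225 / 6216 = -1.16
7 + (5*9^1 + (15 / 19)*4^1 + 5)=1143 / 19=60.16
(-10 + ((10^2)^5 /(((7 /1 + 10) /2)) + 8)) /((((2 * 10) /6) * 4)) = 29999999949 /340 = 88235293.97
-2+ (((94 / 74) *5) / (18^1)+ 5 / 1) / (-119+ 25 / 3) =-150973 / 73704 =-2.05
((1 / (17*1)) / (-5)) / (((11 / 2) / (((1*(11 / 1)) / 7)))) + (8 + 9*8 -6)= 74.00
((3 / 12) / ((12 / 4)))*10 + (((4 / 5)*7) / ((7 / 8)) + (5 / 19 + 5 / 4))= 9971 / 1140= 8.75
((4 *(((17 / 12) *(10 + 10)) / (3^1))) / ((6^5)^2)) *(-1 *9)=-85 / 15116544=-0.00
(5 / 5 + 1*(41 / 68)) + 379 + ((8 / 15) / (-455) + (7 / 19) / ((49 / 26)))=3357832139 / 8817900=380.80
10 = 10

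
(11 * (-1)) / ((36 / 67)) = -737 / 36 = -20.47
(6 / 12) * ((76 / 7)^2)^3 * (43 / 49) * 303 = 1255343684708352 / 5764801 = 217760107.37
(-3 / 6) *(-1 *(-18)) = -9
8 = 8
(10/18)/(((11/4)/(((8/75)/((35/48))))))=512/17325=0.03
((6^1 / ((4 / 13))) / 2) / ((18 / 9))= 4.88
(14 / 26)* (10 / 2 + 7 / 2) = 119 / 26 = 4.58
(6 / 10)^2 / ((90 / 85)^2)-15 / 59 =3551 / 53100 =0.07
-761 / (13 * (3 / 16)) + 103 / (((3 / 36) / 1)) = 36028 / 39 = 923.79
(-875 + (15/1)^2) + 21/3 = -643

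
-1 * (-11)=11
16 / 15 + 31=481 / 15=32.07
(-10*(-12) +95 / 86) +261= 32861 / 86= 382.10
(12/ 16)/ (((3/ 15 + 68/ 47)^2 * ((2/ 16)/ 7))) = 15.49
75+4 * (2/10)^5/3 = 703129/9375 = 75.00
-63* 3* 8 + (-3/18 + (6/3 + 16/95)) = -860699/570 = -1510.00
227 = 227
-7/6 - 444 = -2671/6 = -445.17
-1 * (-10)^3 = 1000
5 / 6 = 0.83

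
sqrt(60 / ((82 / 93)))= 3* sqrt(12710) / 41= 8.25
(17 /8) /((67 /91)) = 1547 /536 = 2.89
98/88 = 49/44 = 1.11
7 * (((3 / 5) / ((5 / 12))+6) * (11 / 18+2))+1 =10274 / 75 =136.99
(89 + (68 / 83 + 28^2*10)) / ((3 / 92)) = 60552100 / 249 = 243181.12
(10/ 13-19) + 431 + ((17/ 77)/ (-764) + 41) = 347026151/ 764764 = 453.77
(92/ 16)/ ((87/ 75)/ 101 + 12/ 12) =58075/ 10216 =5.68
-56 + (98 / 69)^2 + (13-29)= -333188 / 4761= -69.98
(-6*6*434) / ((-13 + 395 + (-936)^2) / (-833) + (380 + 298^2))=-6507396 / 36706897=-0.18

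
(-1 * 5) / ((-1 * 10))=1 / 2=0.50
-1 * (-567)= 567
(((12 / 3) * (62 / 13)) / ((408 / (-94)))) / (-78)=1457 / 25857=0.06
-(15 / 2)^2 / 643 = -0.09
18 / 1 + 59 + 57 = 134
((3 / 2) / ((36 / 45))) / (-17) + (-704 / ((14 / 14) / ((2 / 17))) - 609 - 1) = -94239 / 136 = -692.93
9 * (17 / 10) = 15.30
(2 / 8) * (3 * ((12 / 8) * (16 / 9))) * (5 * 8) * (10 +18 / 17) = 15040 / 17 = 884.71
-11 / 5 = -2.20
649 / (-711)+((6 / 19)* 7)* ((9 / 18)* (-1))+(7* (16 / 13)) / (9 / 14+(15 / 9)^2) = 37890022 / 75690927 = 0.50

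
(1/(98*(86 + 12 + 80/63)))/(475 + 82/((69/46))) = 27/139126484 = 0.00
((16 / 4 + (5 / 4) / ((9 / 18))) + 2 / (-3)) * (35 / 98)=25 / 12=2.08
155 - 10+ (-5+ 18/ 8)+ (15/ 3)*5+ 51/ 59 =168.11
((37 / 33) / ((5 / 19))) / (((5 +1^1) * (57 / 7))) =259 / 2970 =0.09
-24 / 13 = -1.85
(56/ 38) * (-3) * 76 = -336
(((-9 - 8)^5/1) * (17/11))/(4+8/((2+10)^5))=-750774946176/1368587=-548576.70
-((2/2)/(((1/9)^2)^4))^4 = -3433683820292512484657849089281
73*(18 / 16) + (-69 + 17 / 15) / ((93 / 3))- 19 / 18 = 880303 / 11160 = 78.88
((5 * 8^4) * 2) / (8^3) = 80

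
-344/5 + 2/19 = -6526/95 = -68.69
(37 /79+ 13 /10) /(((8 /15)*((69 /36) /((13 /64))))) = 163449 /465152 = 0.35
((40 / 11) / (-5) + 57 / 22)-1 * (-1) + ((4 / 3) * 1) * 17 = 25.53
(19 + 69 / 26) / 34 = 563 / 884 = 0.64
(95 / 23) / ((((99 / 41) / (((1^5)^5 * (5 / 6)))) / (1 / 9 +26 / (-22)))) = -1.53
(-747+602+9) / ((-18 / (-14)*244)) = -238 / 549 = -0.43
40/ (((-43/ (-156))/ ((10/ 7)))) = 62400/ 301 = 207.31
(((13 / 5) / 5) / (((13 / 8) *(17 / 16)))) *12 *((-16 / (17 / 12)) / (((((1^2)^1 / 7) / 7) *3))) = -4816896 / 7225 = -666.70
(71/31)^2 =5041/961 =5.25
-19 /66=-0.29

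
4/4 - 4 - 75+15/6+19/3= -415/6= -69.17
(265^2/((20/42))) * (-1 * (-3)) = 884835/2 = 442417.50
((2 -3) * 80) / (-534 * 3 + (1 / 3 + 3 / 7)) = 840 / 16813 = 0.05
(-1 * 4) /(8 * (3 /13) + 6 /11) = -286 /171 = -1.67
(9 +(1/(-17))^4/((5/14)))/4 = 3758459/1670420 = 2.25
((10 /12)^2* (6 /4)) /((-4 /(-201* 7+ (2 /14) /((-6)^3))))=366.41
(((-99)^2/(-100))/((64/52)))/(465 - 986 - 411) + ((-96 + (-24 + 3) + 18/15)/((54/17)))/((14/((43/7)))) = -10462959347/657619200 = -15.91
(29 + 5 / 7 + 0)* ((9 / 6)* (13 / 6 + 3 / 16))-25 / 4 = 2763 / 28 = 98.68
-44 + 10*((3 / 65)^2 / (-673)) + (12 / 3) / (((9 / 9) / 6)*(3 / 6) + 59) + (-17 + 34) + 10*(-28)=-123754399037 / 403197665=-306.93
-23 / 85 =-0.27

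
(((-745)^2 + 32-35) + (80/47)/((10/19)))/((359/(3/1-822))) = -21364586334/16873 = -1266199.63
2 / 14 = 0.14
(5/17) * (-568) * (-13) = 36920/17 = 2171.76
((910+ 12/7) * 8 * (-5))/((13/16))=-4084480/91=-44884.40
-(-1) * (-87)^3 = -658503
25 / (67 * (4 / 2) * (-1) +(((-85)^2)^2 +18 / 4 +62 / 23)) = 1150 / 2401222917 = 0.00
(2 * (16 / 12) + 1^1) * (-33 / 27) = -121 / 27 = -4.48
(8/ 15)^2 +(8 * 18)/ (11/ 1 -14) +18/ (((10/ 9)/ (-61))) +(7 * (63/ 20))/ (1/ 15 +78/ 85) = -228952849/ 225900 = -1013.51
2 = 2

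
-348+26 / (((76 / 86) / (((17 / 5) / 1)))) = -23557 / 95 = -247.97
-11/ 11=-1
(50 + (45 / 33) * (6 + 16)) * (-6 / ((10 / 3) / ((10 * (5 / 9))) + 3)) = -133.33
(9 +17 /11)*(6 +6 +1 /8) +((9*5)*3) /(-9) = 2483 /22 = 112.86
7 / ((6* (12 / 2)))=0.19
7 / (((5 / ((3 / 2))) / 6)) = 63 / 5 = 12.60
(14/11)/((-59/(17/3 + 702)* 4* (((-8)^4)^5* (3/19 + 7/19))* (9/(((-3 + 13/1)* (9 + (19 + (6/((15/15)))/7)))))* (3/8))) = -370367/688726483814515212288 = -0.00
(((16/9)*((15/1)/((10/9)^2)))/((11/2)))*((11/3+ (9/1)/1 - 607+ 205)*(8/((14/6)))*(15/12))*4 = -26211.74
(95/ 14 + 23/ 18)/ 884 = 127/ 13923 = 0.01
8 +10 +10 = 28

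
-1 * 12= -12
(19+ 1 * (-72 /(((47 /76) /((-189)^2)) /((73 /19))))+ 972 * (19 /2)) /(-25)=638777.37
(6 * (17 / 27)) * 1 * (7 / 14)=17 / 9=1.89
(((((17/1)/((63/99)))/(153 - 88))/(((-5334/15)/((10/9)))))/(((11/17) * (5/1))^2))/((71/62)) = -304606/2843195355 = -0.00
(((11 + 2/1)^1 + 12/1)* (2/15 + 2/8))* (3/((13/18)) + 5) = 13685/156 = 87.72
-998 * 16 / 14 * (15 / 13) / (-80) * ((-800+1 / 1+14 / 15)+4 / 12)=-5971034 / 455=-13123.15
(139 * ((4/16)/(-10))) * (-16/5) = 278/25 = 11.12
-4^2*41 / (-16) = 41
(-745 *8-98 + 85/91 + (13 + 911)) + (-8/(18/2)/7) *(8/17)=-10209787/1989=-5133.13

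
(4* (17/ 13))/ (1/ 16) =83.69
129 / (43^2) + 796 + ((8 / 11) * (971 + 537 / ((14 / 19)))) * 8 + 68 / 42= 106157459 / 9933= 10687.35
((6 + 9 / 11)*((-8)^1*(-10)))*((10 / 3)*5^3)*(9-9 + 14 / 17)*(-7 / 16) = -15312500 / 187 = -81885.03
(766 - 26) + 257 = 997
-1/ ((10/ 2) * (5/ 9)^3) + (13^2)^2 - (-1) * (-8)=17844896/ 625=28551.83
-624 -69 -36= -729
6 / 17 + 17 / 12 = 361 / 204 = 1.77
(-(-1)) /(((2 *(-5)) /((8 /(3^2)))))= -4 /45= -0.09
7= 7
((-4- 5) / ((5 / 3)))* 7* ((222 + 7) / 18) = -4809 / 10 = -480.90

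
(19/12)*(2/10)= 19/60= 0.32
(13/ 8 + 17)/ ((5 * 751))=149/ 30040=0.00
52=52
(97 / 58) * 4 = 6.69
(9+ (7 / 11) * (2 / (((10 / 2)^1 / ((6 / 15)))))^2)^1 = 61987 / 6875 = 9.02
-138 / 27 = -46 / 9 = -5.11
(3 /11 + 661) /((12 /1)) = 3637 /66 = 55.11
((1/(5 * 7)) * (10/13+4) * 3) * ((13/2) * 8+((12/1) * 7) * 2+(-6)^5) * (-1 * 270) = 75892464/91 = 833983.12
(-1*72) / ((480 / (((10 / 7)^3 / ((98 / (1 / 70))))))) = -15 / 235298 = -0.00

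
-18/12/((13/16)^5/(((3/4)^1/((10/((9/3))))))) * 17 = -30081024/1856465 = -16.20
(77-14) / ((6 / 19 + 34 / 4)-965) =-2394 / 36335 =-0.07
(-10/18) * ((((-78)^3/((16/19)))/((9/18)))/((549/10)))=2087150/183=11405.19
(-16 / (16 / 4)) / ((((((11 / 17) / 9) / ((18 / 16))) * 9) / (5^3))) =-19125 / 22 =-869.32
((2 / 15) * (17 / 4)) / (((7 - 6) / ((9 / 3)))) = 1.70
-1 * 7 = -7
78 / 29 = 2.69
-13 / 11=-1.18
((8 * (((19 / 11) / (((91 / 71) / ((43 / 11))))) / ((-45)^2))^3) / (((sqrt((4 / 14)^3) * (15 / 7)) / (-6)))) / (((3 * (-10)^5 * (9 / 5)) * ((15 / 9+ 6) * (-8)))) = -195182652526343 * sqrt(14) / 9366118143909567665625000000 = -0.00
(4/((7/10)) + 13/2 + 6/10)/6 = 299/140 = 2.14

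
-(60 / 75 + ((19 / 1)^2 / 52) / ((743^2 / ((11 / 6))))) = -688977007 / 861196440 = -0.80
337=337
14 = 14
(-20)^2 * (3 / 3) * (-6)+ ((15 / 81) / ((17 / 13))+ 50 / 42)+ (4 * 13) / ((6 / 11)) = -7400614 / 3213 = -2303.33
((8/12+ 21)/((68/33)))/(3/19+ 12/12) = 1235/136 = 9.08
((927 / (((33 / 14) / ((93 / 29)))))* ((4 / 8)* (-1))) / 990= -22351 / 35090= -0.64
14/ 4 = 7/ 2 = 3.50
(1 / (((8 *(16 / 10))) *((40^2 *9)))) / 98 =1 / 18063360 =0.00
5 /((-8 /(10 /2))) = -3.12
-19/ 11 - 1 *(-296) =294.27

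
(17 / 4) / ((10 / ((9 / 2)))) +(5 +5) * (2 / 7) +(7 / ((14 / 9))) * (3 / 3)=5191 / 560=9.27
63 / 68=0.93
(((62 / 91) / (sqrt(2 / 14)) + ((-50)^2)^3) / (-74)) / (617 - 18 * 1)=-7812500000 / 22163 - 31 * sqrt(7) / 2016833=-352501.92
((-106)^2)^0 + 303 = 304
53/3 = 17.67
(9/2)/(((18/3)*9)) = 1/12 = 0.08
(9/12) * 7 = 21/4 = 5.25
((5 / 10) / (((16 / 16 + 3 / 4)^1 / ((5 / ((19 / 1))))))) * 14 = 20 / 19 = 1.05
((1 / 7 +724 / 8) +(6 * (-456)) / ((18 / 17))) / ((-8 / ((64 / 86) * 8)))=558512 / 301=1855.52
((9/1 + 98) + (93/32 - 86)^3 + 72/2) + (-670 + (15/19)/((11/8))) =-3932779564075/6848512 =-574253.15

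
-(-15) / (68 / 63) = 945 / 68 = 13.90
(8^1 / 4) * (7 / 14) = 1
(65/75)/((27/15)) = 13/27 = 0.48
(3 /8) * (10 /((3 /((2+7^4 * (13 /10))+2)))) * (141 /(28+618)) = 4406673 /5168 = 852.68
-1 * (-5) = 5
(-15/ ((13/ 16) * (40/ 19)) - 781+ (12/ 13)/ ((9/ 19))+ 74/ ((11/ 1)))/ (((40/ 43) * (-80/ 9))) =94.46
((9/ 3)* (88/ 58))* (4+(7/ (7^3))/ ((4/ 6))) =26070/ 1421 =18.35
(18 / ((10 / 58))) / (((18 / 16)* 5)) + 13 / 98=18.69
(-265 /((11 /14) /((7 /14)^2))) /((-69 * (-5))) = -0.24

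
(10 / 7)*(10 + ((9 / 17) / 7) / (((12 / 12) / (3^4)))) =19190 / 833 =23.04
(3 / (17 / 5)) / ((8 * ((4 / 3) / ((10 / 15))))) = 15 / 272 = 0.06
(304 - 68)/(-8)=-59/2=-29.50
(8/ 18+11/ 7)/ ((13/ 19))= 2413/ 819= 2.95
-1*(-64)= 64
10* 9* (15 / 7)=1350 / 7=192.86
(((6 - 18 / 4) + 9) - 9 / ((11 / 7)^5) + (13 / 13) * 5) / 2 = 4690055 / 644204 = 7.28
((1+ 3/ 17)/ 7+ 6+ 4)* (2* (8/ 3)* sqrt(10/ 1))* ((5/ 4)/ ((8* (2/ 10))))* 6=30250* sqrt(10)/ 119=803.86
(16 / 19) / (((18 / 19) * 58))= 4 / 261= 0.02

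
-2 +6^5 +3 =7777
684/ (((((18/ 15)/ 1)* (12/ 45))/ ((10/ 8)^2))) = 106875/ 32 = 3339.84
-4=-4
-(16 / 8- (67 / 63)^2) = -3449 / 3969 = -0.87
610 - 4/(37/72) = 22282/37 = 602.22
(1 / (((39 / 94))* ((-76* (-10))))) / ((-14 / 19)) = -47 / 10920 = -0.00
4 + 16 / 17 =84 / 17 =4.94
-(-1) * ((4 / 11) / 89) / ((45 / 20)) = 16 / 8811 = 0.00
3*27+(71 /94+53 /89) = 688947 /8366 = 82.35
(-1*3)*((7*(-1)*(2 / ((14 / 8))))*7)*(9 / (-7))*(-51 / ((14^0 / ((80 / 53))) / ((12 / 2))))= 99767.55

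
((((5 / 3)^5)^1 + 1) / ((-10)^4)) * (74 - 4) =2947 / 30375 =0.10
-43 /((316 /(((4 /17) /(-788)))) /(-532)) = -5719 /264571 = -0.02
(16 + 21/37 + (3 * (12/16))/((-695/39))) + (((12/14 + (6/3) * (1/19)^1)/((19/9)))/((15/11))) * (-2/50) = 106751694647/6498180500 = 16.43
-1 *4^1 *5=-20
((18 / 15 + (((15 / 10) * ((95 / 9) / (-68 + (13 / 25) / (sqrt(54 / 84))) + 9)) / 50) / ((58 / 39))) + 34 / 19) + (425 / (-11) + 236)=200.53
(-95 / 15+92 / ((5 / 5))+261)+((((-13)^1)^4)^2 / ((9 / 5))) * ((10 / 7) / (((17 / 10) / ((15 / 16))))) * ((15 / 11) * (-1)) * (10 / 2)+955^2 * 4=-38180067746635 / 15708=-2430612919.95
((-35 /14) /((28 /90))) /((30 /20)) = -75 /14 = -5.36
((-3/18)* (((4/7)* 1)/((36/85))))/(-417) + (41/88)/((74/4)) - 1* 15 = -1921312937/128307564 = -14.97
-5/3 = -1.67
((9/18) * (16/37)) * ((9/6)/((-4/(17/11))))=-0.13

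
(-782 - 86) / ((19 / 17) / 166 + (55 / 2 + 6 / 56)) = -34292944 / 1090969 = -31.43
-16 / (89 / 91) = -1456 / 89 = -16.36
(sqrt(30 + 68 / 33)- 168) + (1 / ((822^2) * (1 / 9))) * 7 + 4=-158.34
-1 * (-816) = 816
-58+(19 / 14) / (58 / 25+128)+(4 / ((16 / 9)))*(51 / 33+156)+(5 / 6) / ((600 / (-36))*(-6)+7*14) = 40570765 / 136836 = 296.49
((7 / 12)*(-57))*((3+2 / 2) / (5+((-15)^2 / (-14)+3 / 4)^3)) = 2919616 / 78843829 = 0.04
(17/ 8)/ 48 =17/ 384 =0.04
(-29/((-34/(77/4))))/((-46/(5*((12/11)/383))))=-3045/599012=-0.01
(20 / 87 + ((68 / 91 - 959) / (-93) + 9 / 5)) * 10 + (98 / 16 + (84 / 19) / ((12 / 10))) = 4966998409 / 37304904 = 133.15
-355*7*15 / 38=-37275 / 38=-980.92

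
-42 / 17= -2.47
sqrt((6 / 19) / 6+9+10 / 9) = sqrt(33022) / 57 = 3.19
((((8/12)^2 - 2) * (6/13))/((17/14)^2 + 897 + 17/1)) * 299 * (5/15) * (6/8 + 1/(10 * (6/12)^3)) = -978236/8074485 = -0.12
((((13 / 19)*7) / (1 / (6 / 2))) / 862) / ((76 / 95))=1365 / 65512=0.02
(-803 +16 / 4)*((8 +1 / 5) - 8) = -799 / 5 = -159.80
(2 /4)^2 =1 /4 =0.25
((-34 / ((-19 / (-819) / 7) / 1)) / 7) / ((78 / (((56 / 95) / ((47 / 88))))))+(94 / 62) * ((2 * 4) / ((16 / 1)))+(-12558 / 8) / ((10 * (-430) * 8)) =-1442723502737 / 72374435200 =-19.93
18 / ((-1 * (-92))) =9 / 46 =0.20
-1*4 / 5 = -4 / 5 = -0.80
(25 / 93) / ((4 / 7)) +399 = 148603 / 372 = 399.47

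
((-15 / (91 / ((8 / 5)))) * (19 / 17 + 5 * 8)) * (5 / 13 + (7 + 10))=-3791376 / 20111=-188.52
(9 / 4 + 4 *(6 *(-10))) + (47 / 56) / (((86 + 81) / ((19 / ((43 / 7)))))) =-13657369 / 57448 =-237.73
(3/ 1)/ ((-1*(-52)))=3/ 52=0.06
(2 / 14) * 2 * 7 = 2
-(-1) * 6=6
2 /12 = 1 /6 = 0.17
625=625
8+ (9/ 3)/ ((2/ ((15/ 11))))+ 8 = 397/ 22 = 18.05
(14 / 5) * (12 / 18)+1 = 43 / 15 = 2.87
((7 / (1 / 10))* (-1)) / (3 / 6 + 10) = -20 / 3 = -6.67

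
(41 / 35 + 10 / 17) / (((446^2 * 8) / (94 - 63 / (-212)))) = 20930577 / 200730113920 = 0.00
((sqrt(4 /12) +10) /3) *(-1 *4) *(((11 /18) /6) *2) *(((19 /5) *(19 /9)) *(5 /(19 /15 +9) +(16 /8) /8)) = -16.99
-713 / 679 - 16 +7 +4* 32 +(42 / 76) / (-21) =3042665 / 25802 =117.92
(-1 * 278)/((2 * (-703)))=139/703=0.20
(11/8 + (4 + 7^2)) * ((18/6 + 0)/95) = 261/152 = 1.72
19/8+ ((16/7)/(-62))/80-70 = -586989/8680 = -67.63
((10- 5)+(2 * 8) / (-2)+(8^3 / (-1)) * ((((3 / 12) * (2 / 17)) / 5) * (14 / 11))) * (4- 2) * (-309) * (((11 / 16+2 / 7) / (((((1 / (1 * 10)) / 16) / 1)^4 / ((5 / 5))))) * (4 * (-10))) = -141025548042240000 / 1309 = -107735330819129.11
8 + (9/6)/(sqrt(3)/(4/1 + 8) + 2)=1672/191 - 6*sqrt(3)/191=8.70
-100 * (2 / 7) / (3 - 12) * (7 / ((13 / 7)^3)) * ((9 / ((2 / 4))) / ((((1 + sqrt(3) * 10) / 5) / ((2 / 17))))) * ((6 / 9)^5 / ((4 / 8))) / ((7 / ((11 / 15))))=-27596800 / 8140998879 + 275968000 * sqrt(3) / 8140998879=0.06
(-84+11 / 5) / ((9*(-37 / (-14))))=-5726 / 1665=-3.44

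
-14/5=-2.80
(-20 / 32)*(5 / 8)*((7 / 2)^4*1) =-60025 / 1024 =-58.62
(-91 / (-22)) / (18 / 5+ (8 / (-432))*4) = 1755 / 1496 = 1.17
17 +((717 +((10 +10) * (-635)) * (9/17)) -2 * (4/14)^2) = -4989414/833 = -5989.69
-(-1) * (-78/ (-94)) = 39/ 47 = 0.83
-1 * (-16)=16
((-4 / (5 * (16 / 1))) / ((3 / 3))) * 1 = -1 / 20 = -0.05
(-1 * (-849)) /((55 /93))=78957 /55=1435.58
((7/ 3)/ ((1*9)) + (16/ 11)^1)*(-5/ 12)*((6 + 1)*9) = -17815/ 396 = -44.99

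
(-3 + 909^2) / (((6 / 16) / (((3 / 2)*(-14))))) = -46271568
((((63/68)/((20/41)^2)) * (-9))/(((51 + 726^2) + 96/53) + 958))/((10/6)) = -151547193/3806449736000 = -0.00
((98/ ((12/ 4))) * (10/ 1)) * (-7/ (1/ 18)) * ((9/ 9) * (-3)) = 123480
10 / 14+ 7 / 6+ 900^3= 30618000079 / 42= 729000001.88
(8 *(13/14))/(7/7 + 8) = 52/63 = 0.83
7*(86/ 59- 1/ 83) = 49553/ 4897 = 10.12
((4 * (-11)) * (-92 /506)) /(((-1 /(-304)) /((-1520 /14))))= -1848320 /7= -264045.71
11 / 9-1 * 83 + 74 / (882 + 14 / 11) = -3571825 / 43722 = -81.69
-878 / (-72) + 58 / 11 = 17.47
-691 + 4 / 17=-11743 / 17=-690.76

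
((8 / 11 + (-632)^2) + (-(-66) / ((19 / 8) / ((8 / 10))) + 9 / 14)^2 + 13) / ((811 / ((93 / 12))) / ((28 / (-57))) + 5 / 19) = -241254415553289 / 128338456400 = -1879.83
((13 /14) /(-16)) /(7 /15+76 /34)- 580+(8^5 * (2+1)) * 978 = 1141382770049 /11872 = 96140731.98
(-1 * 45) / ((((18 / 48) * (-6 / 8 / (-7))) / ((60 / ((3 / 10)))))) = -224000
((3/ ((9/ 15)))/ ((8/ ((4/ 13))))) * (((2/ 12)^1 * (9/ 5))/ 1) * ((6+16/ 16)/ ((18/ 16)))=0.36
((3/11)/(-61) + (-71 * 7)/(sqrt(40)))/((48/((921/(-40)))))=921/429440 + 152579 * sqrt(10)/12800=37.70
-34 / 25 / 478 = -17 / 5975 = -0.00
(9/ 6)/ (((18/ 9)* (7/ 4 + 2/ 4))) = 1/ 3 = 0.33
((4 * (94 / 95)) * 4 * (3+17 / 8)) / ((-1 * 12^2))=-1927 / 3420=-0.56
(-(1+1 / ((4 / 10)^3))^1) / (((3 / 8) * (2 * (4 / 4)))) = -133 / 6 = -22.17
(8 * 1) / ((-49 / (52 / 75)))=-416 / 3675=-0.11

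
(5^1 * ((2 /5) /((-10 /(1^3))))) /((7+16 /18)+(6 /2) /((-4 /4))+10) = -9 /670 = -0.01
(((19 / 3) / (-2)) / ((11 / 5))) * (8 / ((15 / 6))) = -152 / 33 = -4.61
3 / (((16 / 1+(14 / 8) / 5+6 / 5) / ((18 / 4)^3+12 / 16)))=1225 / 78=15.71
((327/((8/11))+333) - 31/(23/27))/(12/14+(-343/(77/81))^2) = 38766343/6763315784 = 0.01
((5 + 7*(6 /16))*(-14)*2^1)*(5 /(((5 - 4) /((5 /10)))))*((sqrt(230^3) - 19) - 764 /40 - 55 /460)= 7507087 /368 - 245525*sqrt(230) /2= -1841385.80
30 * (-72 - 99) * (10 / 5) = -10260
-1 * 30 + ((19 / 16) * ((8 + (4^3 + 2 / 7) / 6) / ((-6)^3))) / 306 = -222085049 / 7402752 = -30.00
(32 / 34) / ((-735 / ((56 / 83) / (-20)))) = 32 / 740775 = 0.00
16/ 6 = 8/ 3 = 2.67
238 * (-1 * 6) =-1428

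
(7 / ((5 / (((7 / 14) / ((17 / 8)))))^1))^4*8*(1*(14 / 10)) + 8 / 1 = 2122445736 / 261003125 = 8.13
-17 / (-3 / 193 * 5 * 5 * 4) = 3281 / 300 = 10.94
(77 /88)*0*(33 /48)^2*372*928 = 0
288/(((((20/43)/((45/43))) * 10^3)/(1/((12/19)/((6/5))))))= 1539/1250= 1.23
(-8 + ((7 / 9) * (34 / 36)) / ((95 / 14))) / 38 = -60727 / 292410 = -0.21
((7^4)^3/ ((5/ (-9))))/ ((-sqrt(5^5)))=124571584809* sqrt(5)/ 625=445680850.72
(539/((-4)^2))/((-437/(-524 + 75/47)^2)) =-324936047051/15445328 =-21037.82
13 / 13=1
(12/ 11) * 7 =84/ 11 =7.64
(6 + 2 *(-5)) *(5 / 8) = -5 / 2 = -2.50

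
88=88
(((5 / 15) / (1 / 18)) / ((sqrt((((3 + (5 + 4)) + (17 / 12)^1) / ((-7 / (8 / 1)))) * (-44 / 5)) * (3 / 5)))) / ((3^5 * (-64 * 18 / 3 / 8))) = -5 * sqrt(7590) / 5901984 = -0.00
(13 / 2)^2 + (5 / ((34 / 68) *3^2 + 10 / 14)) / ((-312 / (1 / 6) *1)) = 2886823 / 68328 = 42.25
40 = 40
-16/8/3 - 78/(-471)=-236/471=-0.50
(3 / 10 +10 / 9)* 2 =127 / 45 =2.82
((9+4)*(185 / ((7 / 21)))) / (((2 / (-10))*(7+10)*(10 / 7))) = -50505 / 34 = -1485.44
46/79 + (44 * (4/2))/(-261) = 5054/20619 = 0.25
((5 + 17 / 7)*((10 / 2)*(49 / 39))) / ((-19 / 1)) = -140 / 57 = -2.46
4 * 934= 3736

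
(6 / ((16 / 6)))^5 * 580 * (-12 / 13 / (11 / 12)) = -77058945 / 2288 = -33679.61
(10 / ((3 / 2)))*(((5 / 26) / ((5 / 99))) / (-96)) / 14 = -55 / 2912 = -0.02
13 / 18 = 0.72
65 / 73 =0.89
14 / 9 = 1.56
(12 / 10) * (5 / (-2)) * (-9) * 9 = 243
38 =38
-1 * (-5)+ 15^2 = 230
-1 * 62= -62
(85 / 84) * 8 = 170 / 21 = 8.10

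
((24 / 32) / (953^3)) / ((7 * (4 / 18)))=27 / 48469297912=0.00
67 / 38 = 1.76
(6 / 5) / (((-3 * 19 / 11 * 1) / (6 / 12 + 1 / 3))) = -11 / 57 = -0.19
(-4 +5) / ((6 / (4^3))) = 32 / 3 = 10.67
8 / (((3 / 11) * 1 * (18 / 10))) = 16.30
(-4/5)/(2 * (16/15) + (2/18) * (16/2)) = -9/34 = -0.26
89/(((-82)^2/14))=623/3362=0.19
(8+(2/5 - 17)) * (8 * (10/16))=-43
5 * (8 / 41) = 40 / 41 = 0.98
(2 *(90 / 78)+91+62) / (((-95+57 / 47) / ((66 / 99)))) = -31631 / 28652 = -1.10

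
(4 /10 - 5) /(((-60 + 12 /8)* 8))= 23 /2340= 0.01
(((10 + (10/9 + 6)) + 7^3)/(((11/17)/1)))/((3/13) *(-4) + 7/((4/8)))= 42133/990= 42.56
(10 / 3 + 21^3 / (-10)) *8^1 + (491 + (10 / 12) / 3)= -620177 / 90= -6890.86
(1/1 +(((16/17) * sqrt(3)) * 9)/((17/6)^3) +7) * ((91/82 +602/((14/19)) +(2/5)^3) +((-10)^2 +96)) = 8767.56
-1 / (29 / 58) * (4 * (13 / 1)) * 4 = -416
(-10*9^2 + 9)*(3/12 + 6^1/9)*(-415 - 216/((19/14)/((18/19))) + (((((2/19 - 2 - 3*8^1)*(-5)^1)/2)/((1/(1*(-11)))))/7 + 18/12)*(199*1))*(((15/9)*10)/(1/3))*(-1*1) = -7611580524075/10108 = -753025378.32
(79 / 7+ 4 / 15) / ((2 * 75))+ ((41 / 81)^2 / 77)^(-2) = 4019781566389843 / 44505735750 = 90320.53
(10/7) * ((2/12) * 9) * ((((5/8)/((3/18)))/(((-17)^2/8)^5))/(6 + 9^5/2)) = 1228800/277822103426976241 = 0.00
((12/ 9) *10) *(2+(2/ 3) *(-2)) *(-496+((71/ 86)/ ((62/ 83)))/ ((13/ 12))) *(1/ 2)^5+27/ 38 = -405326014/ 2963259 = -136.78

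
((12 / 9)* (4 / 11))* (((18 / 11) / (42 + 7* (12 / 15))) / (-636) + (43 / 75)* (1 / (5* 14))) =3386884 / 858540375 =0.00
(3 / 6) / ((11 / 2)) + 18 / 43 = 241 / 473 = 0.51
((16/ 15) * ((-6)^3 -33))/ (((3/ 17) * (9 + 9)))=-11288/ 135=-83.61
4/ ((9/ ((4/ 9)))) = 16/ 81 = 0.20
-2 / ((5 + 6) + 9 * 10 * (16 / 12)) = -2 / 131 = -0.02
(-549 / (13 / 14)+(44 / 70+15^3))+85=1305576 / 455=2869.40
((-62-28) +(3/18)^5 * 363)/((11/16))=-233159/1782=-130.84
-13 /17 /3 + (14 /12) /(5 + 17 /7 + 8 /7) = -0.12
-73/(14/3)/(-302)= 219/4228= 0.05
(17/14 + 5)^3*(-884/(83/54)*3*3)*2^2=-141454346436/28469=-4968714.97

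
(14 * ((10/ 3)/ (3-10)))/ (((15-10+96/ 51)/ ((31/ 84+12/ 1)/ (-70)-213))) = 21309143/ 103194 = 206.50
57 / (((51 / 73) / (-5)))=-407.94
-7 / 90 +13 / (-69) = -551 / 2070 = -0.27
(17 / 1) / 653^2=17 / 426409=0.00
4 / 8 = 0.50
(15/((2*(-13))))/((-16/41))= 615/416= 1.48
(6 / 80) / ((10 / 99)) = 297 / 400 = 0.74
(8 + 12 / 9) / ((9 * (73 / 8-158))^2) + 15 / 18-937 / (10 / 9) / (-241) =1799518362542 / 415352514015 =4.33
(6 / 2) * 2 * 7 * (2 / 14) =6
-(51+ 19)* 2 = -140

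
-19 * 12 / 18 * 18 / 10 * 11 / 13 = -1254 / 65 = -19.29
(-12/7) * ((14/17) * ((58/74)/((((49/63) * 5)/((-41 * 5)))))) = 256824/4403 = 58.33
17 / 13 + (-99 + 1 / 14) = -97.62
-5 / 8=-0.62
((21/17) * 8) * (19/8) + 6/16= 23.85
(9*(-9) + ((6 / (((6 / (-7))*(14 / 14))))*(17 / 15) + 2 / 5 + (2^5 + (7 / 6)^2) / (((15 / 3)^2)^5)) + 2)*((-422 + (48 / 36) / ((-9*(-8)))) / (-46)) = -693223238257813 / 873281250000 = -793.81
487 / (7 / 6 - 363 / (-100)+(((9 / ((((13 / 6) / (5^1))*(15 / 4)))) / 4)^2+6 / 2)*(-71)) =-1.41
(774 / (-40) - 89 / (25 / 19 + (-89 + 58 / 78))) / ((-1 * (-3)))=-7870907 / 1288460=-6.11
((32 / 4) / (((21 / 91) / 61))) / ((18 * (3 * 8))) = 793 / 162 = 4.90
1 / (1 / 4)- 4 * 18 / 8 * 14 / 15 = -22 / 5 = -4.40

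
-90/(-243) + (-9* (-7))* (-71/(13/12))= -1449122/351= -4128.55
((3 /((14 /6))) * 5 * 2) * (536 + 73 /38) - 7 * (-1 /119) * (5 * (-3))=15635370 /2261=6915.25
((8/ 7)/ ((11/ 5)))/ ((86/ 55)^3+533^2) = 605000/ 330861604017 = 0.00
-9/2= -4.50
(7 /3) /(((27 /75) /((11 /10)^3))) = 9317 /1080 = 8.63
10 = 10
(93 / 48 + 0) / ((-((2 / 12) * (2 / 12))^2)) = -2511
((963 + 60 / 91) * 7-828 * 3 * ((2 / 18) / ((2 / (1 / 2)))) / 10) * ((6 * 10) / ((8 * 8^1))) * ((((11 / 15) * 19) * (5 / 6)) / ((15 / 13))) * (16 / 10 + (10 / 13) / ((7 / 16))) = 3885595703 / 18200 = 213494.27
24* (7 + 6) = 312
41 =41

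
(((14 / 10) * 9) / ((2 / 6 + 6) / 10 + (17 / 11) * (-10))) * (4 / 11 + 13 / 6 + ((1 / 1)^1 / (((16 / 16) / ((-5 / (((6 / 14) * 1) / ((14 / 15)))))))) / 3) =4571 / 4891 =0.93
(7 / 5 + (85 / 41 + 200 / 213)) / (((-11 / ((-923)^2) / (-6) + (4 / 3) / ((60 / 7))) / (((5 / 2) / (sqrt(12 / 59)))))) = 5779198360*sqrt(177) / 489014011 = 157.23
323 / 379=0.85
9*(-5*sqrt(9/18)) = -45*sqrt(2)/2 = -31.82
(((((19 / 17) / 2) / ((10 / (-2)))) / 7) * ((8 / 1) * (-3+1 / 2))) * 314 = 100.27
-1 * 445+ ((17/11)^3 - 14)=-455.31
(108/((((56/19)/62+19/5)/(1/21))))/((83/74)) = 1.19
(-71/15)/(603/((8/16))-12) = -71/17910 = -0.00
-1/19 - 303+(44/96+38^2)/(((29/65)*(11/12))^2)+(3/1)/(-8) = 128885565319/15467672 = 8332.58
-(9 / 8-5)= 31 / 8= 3.88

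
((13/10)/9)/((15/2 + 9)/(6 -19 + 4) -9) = -1/75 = -0.01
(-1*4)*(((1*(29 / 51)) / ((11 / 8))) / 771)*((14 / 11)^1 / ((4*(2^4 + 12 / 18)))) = -1624 / 39648675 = -0.00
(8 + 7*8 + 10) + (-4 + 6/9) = 212/3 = 70.67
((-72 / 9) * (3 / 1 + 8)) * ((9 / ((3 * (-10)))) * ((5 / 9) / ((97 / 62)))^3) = 262160800 / 221779539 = 1.18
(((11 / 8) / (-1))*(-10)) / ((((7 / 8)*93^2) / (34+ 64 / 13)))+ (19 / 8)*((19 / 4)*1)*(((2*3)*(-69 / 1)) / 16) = -58800308933 / 201487104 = -291.83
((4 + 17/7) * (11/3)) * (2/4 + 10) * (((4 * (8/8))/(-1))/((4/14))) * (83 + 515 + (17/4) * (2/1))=-4203045/2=-2101522.50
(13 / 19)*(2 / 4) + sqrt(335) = 13 / 38 + sqrt(335) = 18.65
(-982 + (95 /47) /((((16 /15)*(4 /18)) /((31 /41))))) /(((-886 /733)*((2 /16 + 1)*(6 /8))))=44094694709 /46097694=956.55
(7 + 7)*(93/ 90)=14.47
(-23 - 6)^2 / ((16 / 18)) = 7569 / 8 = 946.12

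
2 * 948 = 1896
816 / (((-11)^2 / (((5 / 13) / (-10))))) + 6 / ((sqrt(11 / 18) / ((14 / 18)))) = -408 / 1573 + 14*sqrt(22) / 11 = 5.71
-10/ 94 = -5/ 47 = -0.11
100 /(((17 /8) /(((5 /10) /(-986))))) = -200 /8381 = -0.02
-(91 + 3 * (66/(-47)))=-86.79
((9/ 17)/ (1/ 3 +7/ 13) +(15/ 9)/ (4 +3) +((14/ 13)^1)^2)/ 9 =4113157/ 18461898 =0.22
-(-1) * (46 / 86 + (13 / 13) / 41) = 986 / 1763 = 0.56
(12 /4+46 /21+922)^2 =379119841 /441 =859682.18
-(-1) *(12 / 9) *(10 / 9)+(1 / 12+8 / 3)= 457 / 108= 4.23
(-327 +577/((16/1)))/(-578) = 4655/9248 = 0.50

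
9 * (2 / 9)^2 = 4 / 9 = 0.44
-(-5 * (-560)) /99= -2800 /99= -28.28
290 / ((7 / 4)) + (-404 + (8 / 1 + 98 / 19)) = -29942 / 133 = -225.13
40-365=-325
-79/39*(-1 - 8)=237/13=18.23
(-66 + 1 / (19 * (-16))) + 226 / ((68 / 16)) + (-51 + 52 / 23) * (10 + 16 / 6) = -224720405 / 356592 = -630.19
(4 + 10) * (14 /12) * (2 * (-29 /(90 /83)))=-873.65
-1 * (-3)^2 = -9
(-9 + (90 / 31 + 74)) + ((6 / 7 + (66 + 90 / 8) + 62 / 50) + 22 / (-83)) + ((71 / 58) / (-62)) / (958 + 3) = 1844476336104 / 12548713975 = 146.99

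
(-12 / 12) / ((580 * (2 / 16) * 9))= -2 / 1305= -0.00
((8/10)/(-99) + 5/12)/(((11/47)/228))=722437/1815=398.04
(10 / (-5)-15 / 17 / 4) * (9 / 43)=-1359 / 2924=-0.46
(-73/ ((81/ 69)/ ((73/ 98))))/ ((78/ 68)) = -2083639/ 51597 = -40.38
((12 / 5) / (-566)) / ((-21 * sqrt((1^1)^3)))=2 / 9905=0.00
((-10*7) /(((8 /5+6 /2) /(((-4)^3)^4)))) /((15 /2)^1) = -2348810240 /69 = -34040728.12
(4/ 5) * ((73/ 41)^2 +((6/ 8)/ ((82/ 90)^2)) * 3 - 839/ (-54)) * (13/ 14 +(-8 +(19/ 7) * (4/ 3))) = -16108775/ 272322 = -59.15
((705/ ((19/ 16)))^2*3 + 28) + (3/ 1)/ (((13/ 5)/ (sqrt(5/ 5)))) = 4962434419/ 4693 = 1057411.98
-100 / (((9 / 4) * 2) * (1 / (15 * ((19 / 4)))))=-4750 / 3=-1583.33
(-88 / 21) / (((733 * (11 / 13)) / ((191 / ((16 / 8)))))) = -9932 / 15393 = -0.65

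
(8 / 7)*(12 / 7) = 96 / 49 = 1.96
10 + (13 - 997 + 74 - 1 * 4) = -904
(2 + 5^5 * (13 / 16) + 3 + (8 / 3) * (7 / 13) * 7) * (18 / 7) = 683043 / 104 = 6567.72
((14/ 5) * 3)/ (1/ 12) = 504/ 5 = 100.80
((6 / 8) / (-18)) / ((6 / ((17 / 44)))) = -17 / 6336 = -0.00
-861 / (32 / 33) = -28413 / 32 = -887.91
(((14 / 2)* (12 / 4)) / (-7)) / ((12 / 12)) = -3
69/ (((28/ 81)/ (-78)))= -217971/ 14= -15569.36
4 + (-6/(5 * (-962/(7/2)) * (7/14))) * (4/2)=9662/2405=4.02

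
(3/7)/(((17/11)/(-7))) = -33/17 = -1.94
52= 52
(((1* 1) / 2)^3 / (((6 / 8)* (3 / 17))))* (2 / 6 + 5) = 136 / 27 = 5.04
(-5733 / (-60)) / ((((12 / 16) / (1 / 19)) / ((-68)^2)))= 2945488 / 95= 31005.14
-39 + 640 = 601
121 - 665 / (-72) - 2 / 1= 9233 / 72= 128.24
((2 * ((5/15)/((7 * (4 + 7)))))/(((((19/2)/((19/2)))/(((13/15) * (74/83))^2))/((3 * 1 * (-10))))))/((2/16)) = -29614208/23870385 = -1.24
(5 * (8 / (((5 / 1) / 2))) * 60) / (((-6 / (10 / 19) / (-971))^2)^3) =4190688533714646605000000 / 11432149083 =366570493726883.34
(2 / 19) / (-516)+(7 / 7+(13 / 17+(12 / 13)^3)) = 467054623 / 183084798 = 2.55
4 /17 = 0.24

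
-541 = -541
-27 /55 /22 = -27 /1210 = -0.02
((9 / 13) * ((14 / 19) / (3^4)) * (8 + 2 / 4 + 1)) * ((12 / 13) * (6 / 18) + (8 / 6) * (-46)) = -3.65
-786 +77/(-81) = -63743/81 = -786.95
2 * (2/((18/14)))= 28/9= 3.11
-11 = -11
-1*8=-8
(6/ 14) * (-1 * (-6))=2.57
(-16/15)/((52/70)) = -56/39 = -1.44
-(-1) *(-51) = -51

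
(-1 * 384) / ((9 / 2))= -256 / 3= -85.33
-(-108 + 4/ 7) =752/ 7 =107.43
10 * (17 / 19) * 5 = 850 / 19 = 44.74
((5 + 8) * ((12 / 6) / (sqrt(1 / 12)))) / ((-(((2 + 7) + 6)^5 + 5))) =-13 * sqrt(3) / 189845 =-0.00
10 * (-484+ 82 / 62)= -149630 / 31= -4826.77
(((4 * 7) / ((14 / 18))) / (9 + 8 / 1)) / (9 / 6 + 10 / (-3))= -216 / 187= -1.16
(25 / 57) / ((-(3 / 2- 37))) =50 / 4047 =0.01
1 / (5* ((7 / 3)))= 3 / 35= 0.09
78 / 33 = 26 / 11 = 2.36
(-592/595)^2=350464/354025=0.99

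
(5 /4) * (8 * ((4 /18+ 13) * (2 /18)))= 1190 /81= 14.69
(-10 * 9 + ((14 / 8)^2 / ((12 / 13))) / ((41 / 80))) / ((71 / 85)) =-3493075 / 34932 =-100.00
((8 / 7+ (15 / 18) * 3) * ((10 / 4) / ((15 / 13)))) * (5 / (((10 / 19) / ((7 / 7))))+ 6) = 6851 / 56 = 122.34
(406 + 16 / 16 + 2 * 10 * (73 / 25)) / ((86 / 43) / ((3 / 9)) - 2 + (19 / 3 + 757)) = 6981 / 11510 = 0.61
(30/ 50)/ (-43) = -0.01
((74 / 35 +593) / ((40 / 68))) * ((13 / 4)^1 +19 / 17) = 6186213 / 1400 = 4418.72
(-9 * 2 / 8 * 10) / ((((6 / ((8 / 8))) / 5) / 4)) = -75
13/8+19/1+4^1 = 24.62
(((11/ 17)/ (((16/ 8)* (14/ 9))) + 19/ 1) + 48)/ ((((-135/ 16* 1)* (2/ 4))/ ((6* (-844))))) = 432006464/ 5355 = 80673.48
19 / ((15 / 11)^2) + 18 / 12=11.72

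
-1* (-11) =11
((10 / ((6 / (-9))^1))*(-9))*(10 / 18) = 75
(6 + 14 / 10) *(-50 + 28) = -814 / 5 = -162.80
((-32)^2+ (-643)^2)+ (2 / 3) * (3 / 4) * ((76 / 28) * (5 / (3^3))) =156670889 / 378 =414473.25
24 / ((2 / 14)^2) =1176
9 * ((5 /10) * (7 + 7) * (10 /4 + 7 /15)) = 1869 /10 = 186.90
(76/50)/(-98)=-19/1225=-0.02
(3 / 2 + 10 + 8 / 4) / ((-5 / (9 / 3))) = -81 / 10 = -8.10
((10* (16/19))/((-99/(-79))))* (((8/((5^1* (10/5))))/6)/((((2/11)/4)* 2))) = 5056/513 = 9.86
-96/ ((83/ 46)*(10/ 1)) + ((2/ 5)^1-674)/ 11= -66.56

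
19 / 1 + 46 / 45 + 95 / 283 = 259258 / 12735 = 20.36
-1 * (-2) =2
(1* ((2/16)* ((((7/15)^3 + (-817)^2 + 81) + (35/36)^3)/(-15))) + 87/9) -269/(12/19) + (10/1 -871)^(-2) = -344679883449195151/57645120960000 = -5979.34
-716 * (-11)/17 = 7876/17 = 463.29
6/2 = 3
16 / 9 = 1.78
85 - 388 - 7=-310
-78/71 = -1.10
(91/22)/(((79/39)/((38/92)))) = 67431/79948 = 0.84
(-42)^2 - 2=1762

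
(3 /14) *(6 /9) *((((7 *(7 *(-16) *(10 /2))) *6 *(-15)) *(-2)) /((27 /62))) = -694400 /3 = -231466.67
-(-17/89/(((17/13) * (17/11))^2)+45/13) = -19410728/5684341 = -3.41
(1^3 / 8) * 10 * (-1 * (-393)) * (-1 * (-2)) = 1965 / 2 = 982.50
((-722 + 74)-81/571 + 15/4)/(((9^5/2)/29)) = -14227313/22477986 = -0.63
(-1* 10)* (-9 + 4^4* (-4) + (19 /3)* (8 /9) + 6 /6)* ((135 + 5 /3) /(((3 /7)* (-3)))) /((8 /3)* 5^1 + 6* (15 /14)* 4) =-6789440 /243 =-27940.08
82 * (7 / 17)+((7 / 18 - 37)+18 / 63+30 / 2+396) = 874877 / 2142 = 408.44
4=4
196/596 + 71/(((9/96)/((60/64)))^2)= 1057949/149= 7100.33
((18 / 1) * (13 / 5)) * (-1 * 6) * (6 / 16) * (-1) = 1053 / 10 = 105.30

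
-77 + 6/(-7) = -545/7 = -77.86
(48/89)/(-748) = -12/16643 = -0.00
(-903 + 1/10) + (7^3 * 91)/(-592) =-2828649/2960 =-955.62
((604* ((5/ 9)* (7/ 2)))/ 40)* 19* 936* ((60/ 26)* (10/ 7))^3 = 154926000000/ 8281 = 18708610.07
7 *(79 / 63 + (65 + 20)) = 5434 / 9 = 603.78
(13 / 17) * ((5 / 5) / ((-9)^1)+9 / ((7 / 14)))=2093 / 153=13.68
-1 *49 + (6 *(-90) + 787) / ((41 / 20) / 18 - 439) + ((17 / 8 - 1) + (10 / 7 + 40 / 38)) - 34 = -13441576405 / 168110936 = -79.96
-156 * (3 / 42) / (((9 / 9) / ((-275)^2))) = -5898750 / 7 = -842678.57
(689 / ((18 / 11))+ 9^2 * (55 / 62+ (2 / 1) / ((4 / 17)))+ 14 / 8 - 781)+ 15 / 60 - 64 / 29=6476093 / 16182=400.20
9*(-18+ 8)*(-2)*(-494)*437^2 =-16980963480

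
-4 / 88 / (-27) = 1 / 594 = 0.00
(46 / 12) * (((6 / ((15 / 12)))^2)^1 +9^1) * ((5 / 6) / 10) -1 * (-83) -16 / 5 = 18007 / 200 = 90.04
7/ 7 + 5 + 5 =11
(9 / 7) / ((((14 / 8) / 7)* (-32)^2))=9 / 1792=0.01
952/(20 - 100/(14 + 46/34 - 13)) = -1904/45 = -42.31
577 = 577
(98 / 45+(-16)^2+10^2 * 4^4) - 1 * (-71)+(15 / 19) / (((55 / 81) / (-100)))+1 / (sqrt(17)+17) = 3884336077 / 150480 - sqrt(17) / 272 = 25812.96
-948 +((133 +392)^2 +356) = 275033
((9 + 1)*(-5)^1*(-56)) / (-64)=-175 / 4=-43.75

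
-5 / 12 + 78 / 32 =97 / 48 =2.02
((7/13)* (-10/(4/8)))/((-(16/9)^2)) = 2835/832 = 3.41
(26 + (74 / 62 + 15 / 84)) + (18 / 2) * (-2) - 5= 4.37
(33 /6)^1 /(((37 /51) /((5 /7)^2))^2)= 2.72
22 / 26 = 0.85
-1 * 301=-301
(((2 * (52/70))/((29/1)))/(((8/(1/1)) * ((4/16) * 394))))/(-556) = -13/111174980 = -0.00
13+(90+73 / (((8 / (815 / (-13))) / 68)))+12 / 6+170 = -1004265 / 26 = -38625.58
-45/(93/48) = -720/31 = -23.23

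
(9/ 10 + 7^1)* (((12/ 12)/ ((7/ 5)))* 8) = 316/ 7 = 45.14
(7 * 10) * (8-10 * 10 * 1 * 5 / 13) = -27720 / 13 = -2132.31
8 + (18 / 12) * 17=67 / 2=33.50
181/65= 2.78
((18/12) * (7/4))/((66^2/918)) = 1071/1936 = 0.55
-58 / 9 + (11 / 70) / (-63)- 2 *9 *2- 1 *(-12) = -14919 / 490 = -30.45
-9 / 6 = -3 / 2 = -1.50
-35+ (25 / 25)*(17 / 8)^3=-13007 / 512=-25.40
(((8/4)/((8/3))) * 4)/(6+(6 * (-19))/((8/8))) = -1/36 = -0.03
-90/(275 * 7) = -18/385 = -0.05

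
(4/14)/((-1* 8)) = -0.04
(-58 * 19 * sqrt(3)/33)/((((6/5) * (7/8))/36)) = -1983.09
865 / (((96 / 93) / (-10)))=-134075 / 16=-8379.69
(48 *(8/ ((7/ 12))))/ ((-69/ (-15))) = 23040/ 161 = 143.11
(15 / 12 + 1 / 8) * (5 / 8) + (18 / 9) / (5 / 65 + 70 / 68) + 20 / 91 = 8221781 / 2847936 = 2.89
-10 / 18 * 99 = -55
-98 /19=-5.16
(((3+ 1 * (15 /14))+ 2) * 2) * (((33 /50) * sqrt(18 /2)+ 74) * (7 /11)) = 64583 /110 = 587.12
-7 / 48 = -0.15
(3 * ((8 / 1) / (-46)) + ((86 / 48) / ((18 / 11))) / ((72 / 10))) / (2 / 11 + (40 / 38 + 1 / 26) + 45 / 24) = -359266193 / 3059329176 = -0.12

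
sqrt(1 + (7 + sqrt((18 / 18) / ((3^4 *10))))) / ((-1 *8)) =-sqrt(10 *sqrt(10) + 7200) / 240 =-0.35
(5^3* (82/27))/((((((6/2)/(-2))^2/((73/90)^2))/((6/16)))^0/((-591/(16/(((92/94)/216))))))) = -23221375/365472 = -63.54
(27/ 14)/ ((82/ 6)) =81/ 574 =0.14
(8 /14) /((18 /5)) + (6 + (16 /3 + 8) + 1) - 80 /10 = 787 /63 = 12.49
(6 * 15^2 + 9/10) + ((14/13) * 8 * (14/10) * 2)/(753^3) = 14996208785309/11100902202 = 1350.90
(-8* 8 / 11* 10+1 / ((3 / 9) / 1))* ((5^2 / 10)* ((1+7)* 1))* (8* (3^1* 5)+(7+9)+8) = -1748160 / 11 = -158923.64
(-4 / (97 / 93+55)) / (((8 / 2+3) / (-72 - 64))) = 12648 / 9121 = 1.39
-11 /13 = -0.85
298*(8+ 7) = 4470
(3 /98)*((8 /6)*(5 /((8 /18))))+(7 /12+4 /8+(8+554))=331363 /588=563.54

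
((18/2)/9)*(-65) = -65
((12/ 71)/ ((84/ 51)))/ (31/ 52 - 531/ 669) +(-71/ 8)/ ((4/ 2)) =-4.96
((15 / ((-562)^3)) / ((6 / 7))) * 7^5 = -588245 / 355008656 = -0.00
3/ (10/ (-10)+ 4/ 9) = -27/ 5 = -5.40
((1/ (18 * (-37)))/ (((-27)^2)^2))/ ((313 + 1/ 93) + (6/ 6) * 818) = -31/ 12409598011968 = -0.00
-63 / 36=-7 / 4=-1.75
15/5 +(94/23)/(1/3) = 351/23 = 15.26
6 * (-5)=-30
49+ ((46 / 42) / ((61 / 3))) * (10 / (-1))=48.46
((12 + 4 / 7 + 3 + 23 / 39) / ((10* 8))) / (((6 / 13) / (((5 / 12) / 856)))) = 1103 / 5177088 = 0.00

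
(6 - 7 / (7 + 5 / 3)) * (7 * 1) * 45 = 42525 / 26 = 1635.58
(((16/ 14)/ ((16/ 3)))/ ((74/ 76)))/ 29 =57/ 7511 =0.01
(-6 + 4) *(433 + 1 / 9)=-7796 / 9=-866.22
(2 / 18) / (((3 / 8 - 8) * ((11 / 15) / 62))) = -2480 / 2013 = -1.23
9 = 9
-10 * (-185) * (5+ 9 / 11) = 118400 / 11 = 10763.64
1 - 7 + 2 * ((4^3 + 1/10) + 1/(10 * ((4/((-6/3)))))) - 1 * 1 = 121.10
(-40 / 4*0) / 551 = 0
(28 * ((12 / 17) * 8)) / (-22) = -1344 / 187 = -7.19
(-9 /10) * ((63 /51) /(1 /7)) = -1323 /170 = -7.78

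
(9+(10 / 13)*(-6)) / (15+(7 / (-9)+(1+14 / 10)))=2565 / 9724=0.26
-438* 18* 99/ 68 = -195129/ 17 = -11478.18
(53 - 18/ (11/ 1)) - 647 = -6552/ 11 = -595.64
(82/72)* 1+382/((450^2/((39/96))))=3692483/3240000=1.14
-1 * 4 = -4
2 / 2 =1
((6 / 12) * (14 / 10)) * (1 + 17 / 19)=1.33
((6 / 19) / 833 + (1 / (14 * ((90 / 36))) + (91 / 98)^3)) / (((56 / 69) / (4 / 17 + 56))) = 60628353441 / 1054711280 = 57.48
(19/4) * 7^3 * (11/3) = 71687/12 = 5973.92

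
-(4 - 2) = -2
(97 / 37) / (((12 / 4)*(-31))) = -97 / 3441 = -0.03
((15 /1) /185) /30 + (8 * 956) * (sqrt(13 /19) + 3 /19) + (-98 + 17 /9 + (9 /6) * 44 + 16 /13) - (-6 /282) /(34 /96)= 774664877267 /657185490 + 7648 * sqrt(247) /19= 7504.96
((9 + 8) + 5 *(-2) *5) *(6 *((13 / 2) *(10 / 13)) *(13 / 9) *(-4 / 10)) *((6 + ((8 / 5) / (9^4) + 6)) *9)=225178096 / 3645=61777.26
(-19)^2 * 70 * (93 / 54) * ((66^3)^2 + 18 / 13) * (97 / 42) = 324000063112994195 / 39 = 8307693925974210.13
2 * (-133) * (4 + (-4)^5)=271320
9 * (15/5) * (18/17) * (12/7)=5832/119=49.01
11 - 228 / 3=-65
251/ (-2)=-251/ 2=-125.50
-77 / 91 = -11 / 13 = -0.85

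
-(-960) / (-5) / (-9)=64 / 3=21.33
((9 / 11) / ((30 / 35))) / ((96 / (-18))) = -63 / 352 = -0.18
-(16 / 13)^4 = -65536 / 28561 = -2.29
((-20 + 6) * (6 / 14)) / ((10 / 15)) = -9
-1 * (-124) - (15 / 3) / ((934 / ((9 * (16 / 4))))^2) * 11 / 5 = 27039472 / 218089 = 123.98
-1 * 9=-9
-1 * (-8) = 8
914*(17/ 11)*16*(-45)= -11187360/ 11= -1017032.73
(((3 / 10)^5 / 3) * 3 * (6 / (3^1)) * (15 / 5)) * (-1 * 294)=-107163 / 25000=-4.29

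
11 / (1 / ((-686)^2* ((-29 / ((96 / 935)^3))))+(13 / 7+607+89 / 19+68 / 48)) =6994370002200850500 / 391022175277351902173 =0.02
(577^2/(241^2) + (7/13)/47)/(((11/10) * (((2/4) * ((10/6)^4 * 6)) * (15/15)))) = 11006614044/48795300125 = 0.23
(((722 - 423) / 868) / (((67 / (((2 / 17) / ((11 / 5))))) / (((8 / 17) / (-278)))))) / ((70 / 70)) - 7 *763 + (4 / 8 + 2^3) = -68517376322215 / 12849015718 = -5332.50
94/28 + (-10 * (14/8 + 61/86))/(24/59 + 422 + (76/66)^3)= 1785203980787/541113335924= 3.30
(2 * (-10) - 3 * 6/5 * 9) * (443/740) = -31.37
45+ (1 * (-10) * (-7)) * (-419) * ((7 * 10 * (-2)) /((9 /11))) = 45168605 /9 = 5018733.89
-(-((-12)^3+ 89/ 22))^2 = -1438457329/ 484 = -2972019.27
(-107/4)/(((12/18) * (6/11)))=-73.56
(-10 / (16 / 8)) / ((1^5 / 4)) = -20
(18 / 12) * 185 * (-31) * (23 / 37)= -10695 / 2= -5347.50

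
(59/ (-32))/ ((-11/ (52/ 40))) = 767/ 3520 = 0.22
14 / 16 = 7 / 8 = 0.88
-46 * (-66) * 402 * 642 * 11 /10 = 4309486632 /5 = 861897326.40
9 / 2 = 4.50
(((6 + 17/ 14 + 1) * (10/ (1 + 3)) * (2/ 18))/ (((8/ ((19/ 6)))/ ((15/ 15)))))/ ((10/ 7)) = 2185/ 3456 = 0.63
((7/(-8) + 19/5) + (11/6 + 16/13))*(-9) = -53.90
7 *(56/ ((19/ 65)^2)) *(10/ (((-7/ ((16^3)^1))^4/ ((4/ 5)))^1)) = 76110833702561382400/ 17689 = 4302721109308688.02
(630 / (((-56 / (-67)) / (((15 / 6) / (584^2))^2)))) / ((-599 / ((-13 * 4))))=979875 / 278700791545856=0.00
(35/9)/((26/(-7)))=-245/234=-1.05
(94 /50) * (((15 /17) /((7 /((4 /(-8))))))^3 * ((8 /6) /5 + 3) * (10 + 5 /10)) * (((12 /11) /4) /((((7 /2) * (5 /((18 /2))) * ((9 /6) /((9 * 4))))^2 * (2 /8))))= -177619392 /66202675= -2.68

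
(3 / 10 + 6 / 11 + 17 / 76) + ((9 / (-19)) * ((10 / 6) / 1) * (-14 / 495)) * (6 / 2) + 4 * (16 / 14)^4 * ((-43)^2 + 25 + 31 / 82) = 751930675107 / 58783340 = 12791.56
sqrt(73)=8.54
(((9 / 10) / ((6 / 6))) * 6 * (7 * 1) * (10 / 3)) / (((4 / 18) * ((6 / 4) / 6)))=2268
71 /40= 1.78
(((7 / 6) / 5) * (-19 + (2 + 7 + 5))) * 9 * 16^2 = -2688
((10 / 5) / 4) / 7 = 1 / 14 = 0.07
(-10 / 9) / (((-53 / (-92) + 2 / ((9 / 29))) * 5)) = -184 / 5813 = -0.03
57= 57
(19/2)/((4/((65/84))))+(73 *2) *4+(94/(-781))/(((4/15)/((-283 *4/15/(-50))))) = 7677722303/13120800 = 585.16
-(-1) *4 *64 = 256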